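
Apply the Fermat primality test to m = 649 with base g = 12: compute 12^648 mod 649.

133

12^1 ≡ 12 (mod 649)
12^2 ≡ 12^2 = 144 ≡ 144 (mod 649)
12^4 ≡ 144^2 = 20736 ≡ 617 (mod 649)
12^8 ≡ 617^2 = 380689 ≡ 375 (mod 649)
12^16 ≡ 375^2 = 140625 ≡ 441 (mod 649)
12^32 ≡ 441^2 = 194481 ≡ 430 (mod 649)
12^64 ≡ 430^2 = 184900 ≡ 584 (mod 649)
12^128 ≡ 584^2 = 341056 ≡ 331 (mod 649)
12^256 ≡ 331^2 = 109561 ≡ 529 (mod 649)
12^512 ≡ 529^2 = 279841 ≡ 122 (mod 649)
648 = 512 + 128 + 8 in binary powers of 2.
So 12^648 ≡ 122 · 331 · 375 ≡ 133 (mod 649).
Since 133 ≠ 1, base 12 is a Fermat witness: 649 is composite.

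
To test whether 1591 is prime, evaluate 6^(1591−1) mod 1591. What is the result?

517

6^1 ≡ 6 (mod 1591)
6^2 ≡ 6^2 = 36 ≡ 36 (mod 1591)
6^4 ≡ 36^2 = 1296 ≡ 1296 (mod 1591)
6^8 ≡ 1296^2 = 1679616 ≡ 1111 (mod 1591)
6^16 ≡ 1111^2 = 1234321 ≡ 1296 (mod 1591)
6^32 ≡ 1296^2 = 1679616 ≡ 1111 (mod 1591)
6^64 ≡ 1111^2 = 1234321 ≡ 1296 (mod 1591)
6^128 ≡ 1296^2 = 1679616 ≡ 1111 (mod 1591)
6^256 ≡ 1111^2 = 1234321 ≡ 1296 (mod 1591)
6^512 ≡ 1296^2 = 1679616 ≡ 1111 (mod 1591)
6^1024 ≡ 1111^2 = 1234321 ≡ 1296 (mod 1591)
1590 = 1024 + 512 + 32 + 16 + 4 + 2 in binary powers of 2.
So 6^1590 ≡ 1296 · 1111 · 1111 · 1296 · 1296 · 36 ≡ 517 (mod 1591).
Since 517 ≠ 1, base 6 is a Fermat witness: 1591 is composite.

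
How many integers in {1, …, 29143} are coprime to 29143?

Factor: 29143 = 151 · 193.
φ(29143) = (151−1) · (193−1) = 150 · 192 = 28800.

28800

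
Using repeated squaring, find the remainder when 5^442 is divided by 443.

5^1 ≡ 5 (mod 443)
5^2 ≡ 5^2 = 25 ≡ 25 (mod 443)
5^4 ≡ 25^2 = 625 ≡ 182 (mod 443)
5^8 ≡ 182^2 = 33124 ≡ 342 (mod 443)
5^16 ≡ 342^2 = 116964 ≡ 12 (mod 443)
5^32 ≡ 12^2 = 144 ≡ 144 (mod 443)
5^64 ≡ 144^2 = 20736 ≡ 358 (mod 443)
5^128 ≡ 358^2 = 128164 ≡ 137 (mod 443)
5^256 ≡ 137^2 = 18769 ≡ 163 (mod 443)
442 = 256 + 128 + 32 + 16 + 8 + 2 in binary powers of 2.
So 5^442 ≡ 163 · 137 · 144 · 12 · 342 · 25 ≡ 1 (mod 443).
Since the result is 1, base 5 gives no evidence that 443 is composite.

1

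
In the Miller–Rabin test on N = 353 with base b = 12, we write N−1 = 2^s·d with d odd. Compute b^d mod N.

353 − 1 = 352 = 2^5 · 11, so d = 11.
12^1 ≡ 12 (mod 353)
12^2 ≡ 12^2 = 144 ≡ 144 (mod 353)
12^4 ≡ 144^2 = 20736 ≡ 262 (mod 353)
12^8 ≡ 262^2 = 68644 ≡ 162 (mod 353)
11 = 8 + 2 + 1 in binary powers of 2.
So 12^11 ≡ 162 · 144 · 12 ≡ 7 (mod 353).
Squaring chain: 7 → 49 → 283 → 311 → 352; reaches −1, so base 12 does not prove 353 composite.

7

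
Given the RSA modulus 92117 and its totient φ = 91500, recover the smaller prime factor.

φ(n) = (p−1)(q−1) = n − (p+q) + 1, so p + q = 92117 − 91500 + 1 = 618.
p and q are the roots of t² − 618t + 92117 = 0.
Discriminant: 618² − 4·92117 = 381924 − 368468 = 13456; √13456 = 116.
q = (618 − 116)/2 = 251, p = (618 + 116)/2 = 367.
Check: 251 · 367 = 92117.

251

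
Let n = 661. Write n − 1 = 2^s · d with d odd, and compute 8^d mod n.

661 − 1 = 660 = 2^2 · 165, so d = 165.
8^1 ≡ 8 (mod 661)
8^2 ≡ 8^2 = 64 ≡ 64 (mod 661)
8^4 ≡ 64^2 = 4096 ≡ 130 (mod 661)
8^8 ≡ 130^2 = 16900 ≡ 375 (mod 661)
8^16 ≡ 375^2 = 140625 ≡ 493 (mod 661)
8^32 ≡ 493^2 = 243049 ≡ 462 (mod 661)
8^64 ≡ 462^2 = 213444 ≡ 602 (mod 661)
8^128 ≡ 602^2 = 362404 ≡ 176 (mod 661)
165 = 128 + 32 + 4 + 1 in binary powers of 2.
So 8^165 ≡ 176 · 462 · 130 · 8 ≡ 106 (mod 661).
Squaring chain: 106 → 660; reaches −1, so base 8 does not prove 661 composite.

106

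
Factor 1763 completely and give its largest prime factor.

43

1763 = 41 · 43
43 is prime.
So 1763 = 41 · 43; the largest prime factor is 43.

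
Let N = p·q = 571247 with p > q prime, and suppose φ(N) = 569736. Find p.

773

φ(n) = (p−1)(q−1) = n − (p+q) + 1, so p + q = 571247 − 569736 + 1 = 1512.
p and q are the roots of t² − 1512t + 571247 = 0.
Discriminant: 1512² − 4·571247 = 2286144 − 2284988 = 1156; √1156 = 34.
q = (1512 − 34)/2 = 739, p = (1512 + 34)/2 = 773.
Check: 739 · 773 = 571247.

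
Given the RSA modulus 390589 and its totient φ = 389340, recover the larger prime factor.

φ(n) = (p−1)(q−1) = n − (p+q) + 1, so p + q = 390589 − 389340 + 1 = 1250.
p and q are the roots of t² − 1250t + 390589 = 0.
Discriminant: 1250² − 4·390589 = 1562500 − 1562356 = 144; √144 = 12.
q = (1250 − 12)/2 = 619, p = (1250 + 12)/2 = 631.
Check: 619 · 631 = 390589.

631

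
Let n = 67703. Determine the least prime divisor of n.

67703 is odd.
Digit sum 23, not divisible by 3.
Ends in 3: not divisible by 5.
7: 67703 = 7·9671 + 6
11: 67703 = 11·6154 + 9
13: 67703 = 13·5207 + 12
17: 67703 = 17·3982 + 9
19: 67703 = 19·3563 + 6
23: 67703 = 23·2943 + 14
29: 67703 = 29·2334 + 17
31: 67703 = 31·2183 + 30
37: 67703 = 37·1829 + 30
41: 67703 = 41·1651 + 12
43: 67703 = 43·1574 + 21
47: 67703 = 47·1440 + 23
53: 67703 = 53·1277 + 22
59: 67703 = 59·1147 + 30
61: 67703 = 61·1109 + 54
67: 67703 = 67·1010 + 33
71: 67703 = 71·953 + 40
73: 67703 = 73·927 + 32
79: 67703 = 79·857

79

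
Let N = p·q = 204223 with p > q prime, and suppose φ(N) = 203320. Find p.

461

φ(n) = (p−1)(q−1) = n − (p+q) + 1, so p + q = 204223 − 203320 + 1 = 904.
p and q are the roots of t² − 904t + 204223 = 0.
Discriminant: 904² − 4·204223 = 817216 − 816892 = 324; √324 = 18.
q = (904 − 18)/2 = 443, p = (904 + 18)/2 = 461.
Check: 443 · 461 = 204223.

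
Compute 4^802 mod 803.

4^1 ≡ 4 (mod 803)
4^2 ≡ 4^2 = 16 ≡ 16 (mod 803)
4^4 ≡ 16^2 = 256 ≡ 256 (mod 803)
4^8 ≡ 256^2 = 65536 ≡ 493 (mod 803)
4^16 ≡ 493^2 = 243049 ≡ 543 (mod 803)
4^32 ≡ 543^2 = 294849 ≡ 148 (mod 803)
4^64 ≡ 148^2 = 21904 ≡ 223 (mod 803)
4^128 ≡ 223^2 = 49729 ≡ 746 (mod 803)
4^256 ≡ 746^2 = 556516 ≡ 37 (mod 803)
4^512 ≡ 37^2 = 1369 ≡ 566 (mod 803)
802 = 512 + 256 + 32 + 2 in binary powers of 2.
So 4^802 ≡ 566 · 37 · 148 · 16 ≡ 588 (mod 803).
Since 588 ≠ 1, base 4 is a Fermat witness: 803 is composite.

588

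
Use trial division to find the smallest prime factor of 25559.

25559 is odd.
Digit sum 26, not divisible by 3.
Ends in 9: not divisible by 5.
7: 25559 = 7·3651 + 2
11: 25559 = 11·2323 + 6
13: 25559 = 13·1966 + 1
17: 25559 = 17·1503 + 8
19: 25559 = 19·1345 + 4
23: 25559 = 23·1111 + 6
29: 25559 = 29·881 + 10
31: 25559 = 31·824 + 15
37: 25559 = 37·690 + 29
41: 25559 = 41·623 + 16
43: 25559 = 43·594 + 17
47: 25559 = 47·543 + 38
53: 25559 = 53·482 + 13
59: 25559 = 59·433 + 12
61: 25559 = 61·419

61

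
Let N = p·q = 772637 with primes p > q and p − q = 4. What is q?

877

Since p = q + 4, we have 772637 = q(q + 4), so q² + 4q − 772637 = 0.
Discriminant: 4² + 4·772637 = 16 + 3090548 = 3090564; √3090564 = 1758.
q = (−4 + 1758)/2 = 877, and p = q + 4 = 881.
Check: 877 · 881 = 772637.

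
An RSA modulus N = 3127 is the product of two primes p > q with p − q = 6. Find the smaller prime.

53

Since p = q + 6, we have 3127 = q(q + 6), so q² + 6q − 3127 = 0.
Discriminant: 6² + 4·3127 = 36 + 12508 = 12544; √12544 = 112.
q = (−6 + 112)/2 = 53, and p = q + 6 = 59.
Check: 53 · 59 = 3127.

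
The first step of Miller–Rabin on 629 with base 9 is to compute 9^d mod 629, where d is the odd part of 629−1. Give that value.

382

629 − 1 = 628 = 2^2 · 157, so d = 157.
9^1 ≡ 9 (mod 629)
9^2 ≡ 9^2 = 81 ≡ 81 (mod 629)
9^4 ≡ 81^2 = 6561 ≡ 271 (mod 629)
9^8 ≡ 271^2 = 73441 ≡ 477 (mod 629)
9^16 ≡ 477^2 = 227529 ≡ 460 (mod 629)
9^32 ≡ 460^2 = 211600 ≡ 256 (mod 629)
9^64 ≡ 256^2 = 65536 ≡ 120 (mod 629)
9^128 ≡ 120^2 = 14400 ≡ 562 (mod 629)
157 = 128 + 16 + 8 + 4 + 1 in binary powers of 2.
So 9^157 ≡ 562 · 460 · 477 · 271 · 9 ≡ 382 (mod 629).
Squaring chain: 382 → 625; never reaches −1, so base 9 is a Miller–Rabin witness that 629 is composite.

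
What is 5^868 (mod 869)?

5^1 ≡ 5 (mod 869)
5^2 ≡ 5^2 = 25 ≡ 25 (mod 869)
5^4 ≡ 25^2 = 625 ≡ 625 (mod 869)
5^8 ≡ 625^2 = 390625 ≡ 444 (mod 869)
5^16 ≡ 444^2 = 197136 ≡ 742 (mod 869)
5^32 ≡ 742^2 = 550564 ≡ 487 (mod 869)
5^64 ≡ 487^2 = 237169 ≡ 801 (mod 869)
5^128 ≡ 801^2 = 641601 ≡ 279 (mod 869)
5^256 ≡ 279^2 = 77841 ≡ 500 (mod 869)
5^512 ≡ 500^2 = 250000 ≡ 597 (mod 869)
868 = 512 + 256 + 64 + 32 + 4 in binary powers of 2.
So 5^868 ≡ 597 · 500 · 801 · 487 · 625 ≡ 356 (mod 869).
Since 356 ≠ 1, base 5 is a Fermat witness: 869 is composite.

356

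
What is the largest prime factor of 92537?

92537 = 37 · 2501
2501 = 41 · 61
61 is prime.
So 92537 = 37 · 41 · 61; the largest prime factor is 61.

61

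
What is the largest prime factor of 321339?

321339 = 3 · 107113
107113 = 43 · 2491
2491 = 47 · 53
53 is prime.
So 321339 = 3 · 43 · 47 · 53; the largest prime factor is 53.

53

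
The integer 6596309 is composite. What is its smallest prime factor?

47

6596309 is odd.
Digit sum 38, not divisible by 3.
Ends in 9: not divisible by 5.
7: 6596309 = 7·942329 + 6
11: 6596309 = 11·599664 + 5
13: 6596309 = 13·507408 + 5
17: 6596309 = 17·388018 + 3
19: 6596309 = 19·347174 + 3
23: 6596309 = 23·286796 + 1
29: 6596309 = 29·227458 + 27
31: 6596309 = 31·212784 + 5
37: 6596309 = 37·178278 + 23
41: 6596309 = 41·160885 + 24
43: 6596309 = 43·153402 + 23
47: 6596309 = 47·140347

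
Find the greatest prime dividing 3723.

3723 = 3 · 1241
1241 = 17 · 73
73 is prime.
So 3723 = 3 · 17 · 73; the largest prime factor is 73.

73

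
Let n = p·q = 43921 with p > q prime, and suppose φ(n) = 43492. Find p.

263

φ(n) = (p−1)(q−1) = n − (p+q) + 1, so p + q = 43921 − 43492 + 1 = 430.
p and q are the roots of t² − 430t + 43921 = 0.
Discriminant: 430² − 4·43921 = 184900 − 175684 = 9216; √9216 = 96.
q = (430 − 96)/2 = 167, p = (430 + 96)/2 = 263.
Check: 167 · 263 = 43921.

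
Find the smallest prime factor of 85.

5

85 is odd.
Digit sum 13, not divisible by 3.
Ends in 5: divisible by 5.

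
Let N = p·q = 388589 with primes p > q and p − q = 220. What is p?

Since p = q + 220, we have 388589 = q(q + 220), so q² + 220q − 388589 = 0.
Discriminant: 220² + 4·388589 = 48400 + 1554356 = 1602756; √1602756 = 1266.
q = (−220 + 1266)/2 = 523, and p = q + 220 = 743.
Check: 523 · 743 = 388589.

743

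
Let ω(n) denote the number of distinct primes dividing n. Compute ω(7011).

3

7011 = 3^2 · 779
779 = 19 · 41
7011 = 3^2 · 19 · 41, which has 3 distinct prime factors.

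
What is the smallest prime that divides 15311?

15311 is odd.
Digit sum 11, not divisible by 3.
Ends in 1: not divisible by 5.
7: 15311 = 7·2187 + 2
11: 15311 = 11·1391 + 10
13: 15311 = 13·1177 + 10
17: 15311 = 17·900 + 11
19: 15311 = 19·805 + 16
23: 15311 = 23·665 + 16
29: 15311 = 29·527 + 28
31: 15311 = 31·493 + 28
37: 15311 = 37·413 + 30
41: 15311 = 41·373 + 18
43: 15311 = 43·356 + 3
47: 15311 = 47·325 + 36
53: 15311 = 53·288 + 47
59: 15311 = 59·259 + 30
61: 15311 = 61·251

61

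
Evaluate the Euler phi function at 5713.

5488

Factor: 5713 = 29 · 197.
φ(5713) = (29−1) · (197−1) = 28 · 196 = 5488.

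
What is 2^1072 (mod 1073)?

2^1 ≡ 2 (mod 1073)
2^2 ≡ 2^2 = 4 ≡ 4 (mod 1073)
2^4 ≡ 4^2 = 16 ≡ 16 (mod 1073)
2^8 ≡ 16^2 = 256 ≡ 256 (mod 1073)
2^16 ≡ 256^2 = 65536 ≡ 83 (mod 1073)
2^32 ≡ 83^2 = 6889 ≡ 451 (mod 1073)
2^64 ≡ 451^2 = 203401 ≡ 604 (mod 1073)
2^128 ≡ 604^2 = 364816 ≡ 1069 (mod 1073)
2^256 ≡ 1069^2 = 1142761 ≡ 16 (mod 1073)
2^512 ≡ 16^2 = 256 ≡ 256 (mod 1073)
2^1024 ≡ 256^2 = 65536 ≡ 83 (mod 1073)
1072 = 1024 + 32 + 16 in binary powers of 2.
So 2^1072 ≡ 83 · 451 · 83 ≡ 604 (mod 1073).
Since 604 ≠ 1, base 2 is a Fermat witness: 1073 is composite.

604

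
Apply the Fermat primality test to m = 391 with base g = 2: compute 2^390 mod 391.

285

2^1 ≡ 2 (mod 391)
2^2 ≡ 2^2 = 4 ≡ 4 (mod 391)
2^4 ≡ 4^2 = 16 ≡ 16 (mod 391)
2^8 ≡ 16^2 = 256 ≡ 256 (mod 391)
2^16 ≡ 256^2 = 65536 ≡ 239 (mod 391)
2^32 ≡ 239^2 = 57121 ≡ 35 (mod 391)
2^64 ≡ 35^2 = 1225 ≡ 52 (mod 391)
2^128 ≡ 52^2 = 2704 ≡ 358 (mod 391)
2^256 ≡ 358^2 = 128164 ≡ 307 (mod 391)
390 = 256 + 128 + 4 + 2 in binary powers of 2.
So 2^390 ≡ 307 · 358 · 16 · 4 ≡ 285 (mod 391).
Since 285 ≠ 1, base 2 is a Fermat witness: 391 is composite.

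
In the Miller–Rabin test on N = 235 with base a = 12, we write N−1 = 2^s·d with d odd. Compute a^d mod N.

235 − 1 = 234 = 2^1 · 117, so d = 117.
12^1 ≡ 12 (mod 235)
12^2 ≡ 12^2 = 144 ≡ 144 (mod 235)
12^4 ≡ 144^2 = 20736 ≡ 56 (mod 235)
12^8 ≡ 56^2 = 3136 ≡ 81 (mod 235)
12^16 ≡ 81^2 = 6561 ≡ 216 (mod 235)
12^32 ≡ 216^2 = 46656 ≡ 126 (mod 235)
12^64 ≡ 126^2 = 15876 ≡ 131 (mod 235)
117 = 64 + 32 + 16 + 4 + 1 in binary powers of 2.
So 12^117 ≡ 131 · 126 · 216 · 56 · 12 ≡ 97 (mod 235).
Squaring chain: 97; never reaches −1, so base 12 is a Miller–Rabin witness that 235 is composite.

97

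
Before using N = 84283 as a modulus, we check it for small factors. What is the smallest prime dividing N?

84283 is odd.
Digit sum 25, not divisible by 3.
Ends in 3: not divisible by 5.
7: 84283 = 7·12040 + 3
11: 84283 = 11·7662 + 1
13: 84283 = 13·6483 + 4
17: 84283 = 17·4957 + 14
19: 84283 = 19·4435 + 18
23: 84283 = 23·3664 + 11
29: 84283 = 29·2906 + 9
31: 84283 = 31·2718 + 25
37: 84283 = 37·2277 + 34
41: 84283 = 41·2055 + 28
43: 84283 = 43·1960 + 3
47: 84283 = 47·1793 + 12
53: 84283 = 53·1590 + 13
59: 84283 = 59·1428 + 31
61: 84283 = 61·1381 + 42
67: 84283 = 67·1257 + 64
71: 84283 = 71·1187 + 6
73: 84283 = 73·1154 + 41
79: 84283 = 79·1066 + 69
83: 84283 = 83·1015 + 38
89: 84283 = 89·947

89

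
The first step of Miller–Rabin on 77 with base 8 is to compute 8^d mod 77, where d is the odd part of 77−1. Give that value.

29

77 − 1 = 76 = 2^2 · 19, so d = 19.
8^1 ≡ 8 (mod 77)
8^2 ≡ 8^2 = 64 ≡ 64 (mod 77)
8^4 ≡ 64^2 = 4096 ≡ 15 (mod 77)
8^8 ≡ 15^2 = 225 ≡ 71 (mod 77)
8^16 ≡ 71^2 = 5041 ≡ 36 (mod 77)
19 = 16 + 2 + 1 in binary powers of 2.
So 8^19 ≡ 36 · 64 · 8 ≡ 29 (mod 77).
Squaring chain: 29 → 71; never reaches −1, so base 8 is a Miller–Rabin witness that 77 is composite.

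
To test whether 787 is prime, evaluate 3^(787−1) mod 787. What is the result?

1

3^1 ≡ 3 (mod 787)
3^2 ≡ 3^2 = 9 ≡ 9 (mod 787)
3^4 ≡ 9^2 = 81 ≡ 81 (mod 787)
3^8 ≡ 81^2 = 6561 ≡ 265 (mod 787)
3^16 ≡ 265^2 = 70225 ≡ 182 (mod 787)
3^32 ≡ 182^2 = 33124 ≡ 70 (mod 787)
3^64 ≡ 70^2 = 4900 ≡ 178 (mod 787)
3^128 ≡ 178^2 = 31684 ≡ 204 (mod 787)
3^256 ≡ 204^2 = 41616 ≡ 692 (mod 787)
3^512 ≡ 692^2 = 478864 ≡ 368 (mod 787)
786 = 512 + 256 + 16 + 2 in binary powers of 2.
So 3^786 ≡ 368 · 692 · 182 · 9 ≡ 1 (mod 787).
Since the result is 1, base 3 gives no evidence that 787 is composite.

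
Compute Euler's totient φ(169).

Factor: 169 = 13^2.
φ(169) = 13^1·(13−1) = 156.

156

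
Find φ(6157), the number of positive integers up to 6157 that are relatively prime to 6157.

Factor: 6157 = 47 · 131.
φ(6157) = (47−1) · (131−1) = 46 · 130 = 5980.

5980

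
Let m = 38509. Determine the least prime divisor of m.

38509 is odd.
Digit sum 25, not divisible by 3.
Ends in 9: not divisible by 5.
7: 38509 = 7·5501 + 2
11: 38509 = 11·3500 + 9
13: 38509 = 13·2962 + 3
17: 38509 = 17·2265 + 4
19: 38509 = 19·2026 + 15
23: 38509 = 23·1674 + 7
29: 38509 = 29·1327 + 26
31: 38509 = 31·1242 + 7
37: 38509 = 37·1040 + 29
41: 38509 = 41·939 + 10
43: 38509 = 43·895 + 24
47: 38509 = 47·819 + 16
53: 38509 = 53·726 + 31
59: 38509 = 59·652 + 41
61: 38509 = 61·631 + 18
67: 38509 = 67·574 + 51
71: 38509 = 71·542 + 27
73: 38509 = 73·527 + 38
79: 38509 = 79·487 + 36
83: 38509 = 83·463 + 80
89: 38509 = 89·432 + 61
97: 38509 = 97·397

97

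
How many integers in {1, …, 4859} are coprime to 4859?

Factor: 4859 = 43 · 113.
φ(4859) = (43−1) · (113−1) = 42 · 112 = 4704.

4704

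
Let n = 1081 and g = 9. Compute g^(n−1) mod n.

9^1 ≡ 9 (mod 1081)
9^2 ≡ 9^2 = 81 ≡ 81 (mod 1081)
9^4 ≡ 81^2 = 6561 ≡ 75 (mod 1081)
9^8 ≡ 75^2 = 5625 ≡ 220 (mod 1081)
9^16 ≡ 220^2 = 48400 ≡ 836 (mod 1081)
9^32 ≡ 836^2 = 698896 ≡ 570 (mod 1081)
9^64 ≡ 570^2 = 324900 ≡ 600 (mod 1081)
9^128 ≡ 600^2 = 360000 ≡ 27 (mod 1081)
9^256 ≡ 27^2 = 729 ≡ 729 (mod 1081)
9^512 ≡ 729^2 = 531441 ≡ 670 (mod 1081)
9^1024 ≡ 670^2 = 448900 ≡ 285 (mod 1081)
1080 = 1024 + 32 + 16 + 8 in binary powers of 2.
So 9^1080 ≡ 285 · 570 · 836 · 220 ≡ 679 (mod 1081).
Since 679 ≠ 1, base 9 is a Fermat witness: 1081 is composite.

679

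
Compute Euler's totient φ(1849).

1806

Factor: 1849 = 43^2.
φ(1849) = 43^1·(43−1) = 1806.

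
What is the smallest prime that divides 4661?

4661 is odd.
Digit sum 17, not divisible by 3.
Ends in 1: not divisible by 5.
7: 4661 = 7·665 + 6
11: 4661 = 11·423 + 8
13: 4661 = 13·358 + 7
17: 4661 = 17·274 + 3
19: 4661 = 19·245 + 6
23: 4661 = 23·202 + 15
29: 4661 = 29·160 + 21
31: 4661 = 31·150 + 11
37: 4661 = 37·125 + 36
41: 4661 = 41·113 + 28
43: 4661 = 43·108 + 17
47: 4661 = 47·99 + 8
53: 4661 = 53·87 + 50
59: 4661 = 59·79

59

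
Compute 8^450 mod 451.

8^1 ≡ 8 (mod 451)
8^2 ≡ 8^2 = 64 ≡ 64 (mod 451)
8^4 ≡ 64^2 = 4096 ≡ 37 (mod 451)
8^8 ≡ 37^2 = 1369 ≡ 16 (mod 451)
8^16 ≡ 16^2 = 256 ≡ 256 (mod 451)
8^32 ≡ 256^2 = 65536 ≡ 141 (mod 451)
8^64 ≡ 141^2 = 19881 ≡ 37 (mod 451)
8^128 ≡ 37^2 = 1369 ≡ 16 (mod 451)
8^256 ≡ 16^2 = 256 ≡ 256 (mod 451)
450 = 256 + 128 + 64 + 2 in binary powers of 2.
So 8^450 ≡ 256 · 16 · 37 · 64 ≡ 122 (mod 451).
Since 122 ≠ 1, base 8 is a Fermat witness: 451 is composite.

122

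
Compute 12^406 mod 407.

12

12^1 ≡ 12 (mod 407)
12^2 ≡ 12^2 = 144 ≡ 144 (mod 407)
12^4 ≡ 144^2 = 20736 ≡ 386 (mod 407)
12^8 ≡ 386^2 = 148996 ≡ 34 (mod 407)
12^16 ≡ 34^2 = 1156 ≡ 342 (mod 407)
12^32 ≡ 342^2 = 116964 ≡ 155 (mod 407)
12^64 ≡ 155^2 = 24025 ≡ 12 (mod 407)
12^128 ≡ 12^2 = 144 ≡ 144 (mod 407)
12^256 ≡ 144^2 = 20736 ≡ 386 (mod 407)
406 = 256 + 128 + 16 + 4 + 2 in binary powers of 2.
So 12^406 ≡ 386 · 144 · 342 · 386 · 144 ≡ 12 (mod 407).
Since 12 ≠ 1, base 12 is a Fermat witness: 407 is composite.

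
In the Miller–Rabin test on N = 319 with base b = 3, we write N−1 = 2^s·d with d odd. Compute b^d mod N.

279

319 − 1 = 318 = 2^1 · 159, so d = 159.
3^1 ≡ 3 (mod 319)
3^2 ≡ 3^2 = 9 ≡ 9 (mod 319)
3^4 ≡ 9^2 = 81 ≡ 81 (mod 319)
3^8 ≡ 81^2 = 6561 ≡ 181 (mod 319)
3^16 ≡ 181^2 = 32761 ≡ 223 (mod 319)
3^32 ≡ 223^2 = 49729 ≡ 284 (mod 319)
3^64 ≡ 284^2 = 80656 ≡ 268 (mod 319)
3^128 ≡ 268^2 = 71824 ≡ 49 (mod 319)
159 = 128 + 16 + 8 + 4 + 2 + 1 in binary powers of 2.
So 3^159 ≡ 49 · 223 · 181 · 81 · 9 · 3 ≡ 279 (mod 319).
Squaring chain: 279; never reaches −1, so base 3 is a Miller–Rabin witness that 319 is composite.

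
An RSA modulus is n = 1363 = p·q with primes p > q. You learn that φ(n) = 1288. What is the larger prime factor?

φ(n) = (p−1)(q−1) = n − (p+q) + 1, so p + q = 1363 − 1288 + 1 = 76.
p and q are the roots of t² − 76t + 1363 = 0.
Discriminant: 76² − 4·1363 = 5776 − 5452 = 324; √324 = 18.
q = (76 − 18)/2 = 29, p = (76 + 18)/2 = 47.
Check: 29 · 47 = 1363.

47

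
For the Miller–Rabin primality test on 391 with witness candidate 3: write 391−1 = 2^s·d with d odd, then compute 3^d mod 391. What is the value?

391 − 1 = 390 = 2^1 · 195, so d = 195.
3^1 ≡ 3 (mod 391)
3^2 ≡ 3^2 = 9 ≡ 9 (mod 391)
3^4 ≡ 9^2 = 81 ≡ 81 (mod 391)
3^8 ≡ 81^2 = 6561 ≡ 305 (mod 391)
3^16 ≡ 305^2 = 93025 ≡ 358 (mod 391)
3^32 ≡ 358^2 = 128164 ≡ 307 (mod 391)
3^64 ≡ 307^2 = 94249 ≡ 18 (mod 391)
3^128 ≡ 18^2 = 324 ≡ 324 (mod 391)
195 = 128 + 64 + 2 + 1 in binary powers of 2.
So 3^195 ≡ 324 · 18 · 9 · 3 ≡ 282 (mod 391).
Squaring chain: 282; never reaches −1, so base 3 is a Miller–Rabin witness that 391 is composite.

282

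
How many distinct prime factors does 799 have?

2

799 = 17 · 47
799 = 17 · 47, which has 2 distinct prime factors.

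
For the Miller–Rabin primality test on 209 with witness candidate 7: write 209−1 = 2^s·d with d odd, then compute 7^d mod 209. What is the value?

178

209 − 1 = 208 = 2^4 · 13, so d = 13.
7^1 ≡ 7 (mod 209)
7^2 ≡ 7^2 = 49 ≡ 49 (mod 209)
7^4 ≡ 49^2 = 2401 ≡ 102 (mod 209)
7^8 ≡ 102^2 = 10404 ≡ 163 (mod 209)
13 = 8 + 4 + 1 in binary powers of 2.
So 7^13 ≡ 163 · 102 · 7 ≡ 178 (mod 209).
Squaring chain: 178 → 125 → 159 → 201; never reaches −1, so base 7 is a Miller–Rabin witness that 209 is composite.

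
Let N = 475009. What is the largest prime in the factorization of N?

475009 = 59 · 8051
8051 = 83 · 97
97 is prime.
So 475009 = 59 · 83 · 97; the largest prime factor is 97.

97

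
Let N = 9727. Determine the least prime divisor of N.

71

9727 is odd.
Digit sum 25, not divisible by 3.
Ends in 7: not divisible by 5.
7: 9727 = 7·1389 + 4
11: 9727 = 11·884 + 3
13: 9727 = 13·748 + 3
17: 9727 = 17·572 + 3
19: 9727 = 19·511 + 18
23: 9727 = 23·422 + 21
29: 9727 = 29·335 + 12
31: 9727 = 31·313 + 24
37: 9727 = 37·262 + 33
41: 9727 = 41·237 + 10
43: 9727 = 43·226 + 9
47: 9727 = 47·206 + 45
53: 9727 = 53·183 + 28
59: 9727 = 59·164 + 51
61: 9727 = 61·159 + 28
67: 9727 = 67·145 + 12
71: 9727 = 71·137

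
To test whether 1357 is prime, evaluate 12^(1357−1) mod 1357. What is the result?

1130

12^1 ≡ 12 (mod 1357)
12^2 ≡ 12^2 = 144 ≡ 144 (mod 1357)
12^4 ≡ 144^2 = 20736 ≡ 381 (mod 1357)
12^8 ≡ 381^2 = 145161 ≡ 1319 (mod 1357)
12^16 ≡ 1319^2 = 1739761 ≡ 87 (mod 1357)
12^32 ≡ 87^2 = 7569 ≡ 784 (mod 1357)
12^64 ≡ 784^2 = 614656 ≡ 1292 (mod 1357)
12^128 ≡ 1292^2 = 1669264 ≡ 154 (mod 1357)
12^256 ≡ 154^2 = 23716 ≡ 647 (mod 1357)
12^512 ≡ 647^2 = 418609 ≡ 653 (mod 1357)
12^1024 ≡ 653^2 = 426409 ≡ 311 (mod 1357)
1356 = 1024 + 256 + 64 + 8 + 4 in binary powers of 2.
So 12^1356 ≡ 311 · 647 · 1292 · 1319 · 381 ≡ 1130 (mod 1357).
Since 1130 ≠ 1, base 12 is a Fermat witness: 1357 is composite.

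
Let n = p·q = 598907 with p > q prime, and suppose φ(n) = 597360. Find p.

φ(n) = (p−1)(q−1) = n − (p+q) + 1, so p + q = 598907 − 597360 + 1 = 1548.
p and q are the roots of t² − 1548t + 598907 = 0.
Discriminant: 1548² − 4·598907 = 2396304 − 2395628 = 676; √676 = 26.
q = (1548 − 26)/2 = 761, p = (1548 + 26)/2 = 787.
Check: 761 · 787 = 598907.

787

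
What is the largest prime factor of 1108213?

1108213 = 17 · 65189
65189 = 19 · 3431
3431 = 47 · 73
73 is prime.
So 1108213 = 17 · 19 · 47 · 73; the largest prime factor is 73.

73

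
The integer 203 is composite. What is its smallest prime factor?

203 is odd.
Digit sum 5, not divisible by 3.
Ends in 3: not divisible by 5.
7: 203 = 7·29

7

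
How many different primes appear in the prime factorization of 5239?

5239 = 13^2 · 31
5239 = 13^2 · 31, which has 2 distinct prime factors.

2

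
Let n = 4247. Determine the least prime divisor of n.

4247 is odd.
Digit sum 17, not divisible by 3.
Ends in 7: not divisible by 5.
7: 4247 = 7·606 + 5
11: 4247 = 11·386 + 1
13: 4247 = 13·326 + 9
17: 4247 = 17·249 + 14
19: 4247 = 19·223 + 10
23: 4247 = 23·184 + 15
29: 4247 = 29·146 + 13
31: 4247 = 31·137

31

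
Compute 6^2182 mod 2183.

6^1 ≡ 6 (mod 2183)
6^2 ≡ 6^2 = 36 ≡ 36 (mod 2183)
6^4 ≡ 36^2 = 1296 ≡ 1296 (mod 2183)
6^8 ≡ 1296^2 = 1679616 ≡ 889 (mod 2183)
6^16 ≡ 889^2 = 790321 ≡ 75 (mod 2183)
6^32 ≡ 75^2 = 5625 ≡ 1259 (mod 2183)
6^64 ≡ 1259^2 = 1585081 ≡ 223 (mod 2183)
6^128 ≡ 223^2 = 49729 ≡ 1703 (mod 2183)
6^256 ≡ 1703^2 = 2900209 ≡ 1185 (mod 2183)
6^512 ≡ 1185^2 = 1404225 ≡ 556 (mod 2183)
6^1024 ≡ 556^2 = 309136 ≡ 1333 (mod 2183)
6^2048 ≡ 1333^2 = 1776889 ≡ 2110 (mod 2183)
2182 = 2048 + 128 + 4 + 2 in binary powers of 2.
So 6^2182 ≡ 2110 · 1703 · 1296 · 36 ≡ 1553 (mod 2183).
Since 1553 ≠ 1, base 6 is a Fermat witness: 2183 is composite.

1553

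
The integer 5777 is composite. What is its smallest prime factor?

53

5777 is odd.
Digit sum 26, not divisible by 3.
Ends in 7: not divisible by 5.
7: 5777 = 7·825 + 2
11: 5777 = 11·525 + 2
13: 5777 = 13·444 + 5
17: 5777 = 17·339 + 14
19: 5777 = 19·304 + 1
23: 5777 = 23·251 + 4
29: 5777 = 29·199 + 6
31: 5777 = 31·186 + 11
37: 5777 = 37·156 + 5
41: 5777 = 41·140 + 37
43: 5777 = 43·134 + 15
47: 5777 = 47·122 + 43
53: 5777 = 53·109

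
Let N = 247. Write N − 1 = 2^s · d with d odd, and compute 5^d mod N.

216

247 − 1 = 246 = 2^1 · 123, so d = 123.
5^1 ≡ 5 (mod 247)
5^2 ≡ 5^2 = 25 ≡ 25 (mod 247)
5^4 ≡ 25^2 = 625 ≡ 131 (mod 247)
5^8 ≡ 131^2 = 17161 ≡ 118 (mod 247)
5^16 ≡ 118^2 = 13924 ≡ 92 (mod 247)
5^32 ≡ 92^2 = 8464 ≡ 66 (mod 247)
5^64 ≡ 66^2 = 4356 ≡ 157 (mod 247)
123 = 64 + 32 + 16 + 8 + 2 + 1 in binary powers of 2.
So 5^123 ≡ 157 · 66 · 92 · 118 · 25 · 5 ≡ 216 (mod 247).
Squaring chain: 216; never reaches −1, so base 5 is a Miller–Rabin witness that 247 is composite.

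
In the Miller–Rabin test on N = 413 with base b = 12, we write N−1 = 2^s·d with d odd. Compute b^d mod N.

264

413 − 1 = 412 = 2^2 · 103, so d = 103.
12^1 ≡ 12 (mod 413)
12^2 ≡ 12^2 = 144 ≡ 144 (mod 413)
12^4 ≡ 144^2 = 20736 ≡ 86 (mod 413)
12^8 ≡ 86^2 = 7396 ≡ 375 (mod 413)
12^16 ≡ 375^2 = 140625 ≡ 205 (mod 413)
12^32 ≡ 205^2 = 42025 ≡ 312 (mod 413)
12^64 ≡ 312^2 = 97344 ≡ 289 (mod 413)
103 = 64 + 32 + 4 + 2 + 1 in binary powers of 2.
So 12^103 ≡ 289 · 312 · 86 · 144 · 12 ≡ 264 (mod 413).
Squaring chain: 264 → 312; never reaches −1, so base 12 is a Miller–Rabin witness that 413 is composite.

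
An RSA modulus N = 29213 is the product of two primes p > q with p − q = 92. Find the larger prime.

223

Since p = q + 92, we have 29213 = q(q + 92), so q² + 92q − 29213 = 0.
Discriminant: 92² + 4·29213 = 8464 + 116852 = 125316; √125316 = 354.
q = (−92 + 354)/2 = 131, and p = q + 92 = 223.
Check: 131 · 223 = 29213.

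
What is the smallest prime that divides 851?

23

851 is odd.
Digit sum 14, not divisible by 3.
Ends in 1: not divisible by 5.
7: 851 = 7·121 + 4
11: 851 = 11·77 + 4
13: 851 = 13·65 + 6
17: 851 = 17·50 + 1
19: 851 = 19·44 + 15
23: 851 = 23·37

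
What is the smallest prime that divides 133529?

11

133529 is odd.
Digit sum 23, not divisible by 3.
Ends in 9: not divisible by 5.
7: 133529 = 7·19075 + 4
11: 133529 = 11·12139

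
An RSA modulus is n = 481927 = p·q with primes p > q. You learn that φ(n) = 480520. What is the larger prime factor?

821

φ(n) = (p−1)(q−1) = n − (p+q) + 1, so p + q = 481927 − 480520 + 1 = 1408.
p and q are the roots of t² − 1408t + 481927 = 0.
Discriminant: 1408² − 4·481927 = 1982464 − 1927708 = 54756; √54756 = 234.
q = (1408 − 234)/2 = 587, p = (1408 + 234)/2 = 821.
Check: 587 · 821 = 481927.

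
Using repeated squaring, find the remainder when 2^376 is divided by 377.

2^1 ≡ 2 (mod 377)
2^2 ≡ 2^2 = 4 ≡ 4 (mod 377)
2^4 ≡ 4^2 = 16 ≡ 16 (mod 377)
2^8 ≡ 16^2 = 256 ≡ 256 (mod 377)
2^16 ≡ 256^2 = 65536 ≡ 315 (mod 377)
2^32 ≡ 315^2 = 99225 ≡ 74 (mod 377)
2^64 ≡ 74^2 = 5476 ≡ 198 (mod 377)
2^128 ≡ 198^2 = 39204 ≡ 373 (mod 377)
2^256 ≡ 373^2 = 139129 ≡ 16 (mod 377)
376 = 256 + 64 + 32 + 16 + 8 in binary powers of 2.
So 2^376 ≡ 16 · 198 · 74 · 315 · 256 ≡ 94 (mod 377).
Since 94 ≠ 1, base 2 is a Fermat witness: 377 is composite.

94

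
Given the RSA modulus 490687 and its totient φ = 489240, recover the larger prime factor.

907

φ(n) = (p−1)(q−1) = n − (p+q) + 1, so p + q = 490687 − 489240 + 1 = 1448.
p and q are the roots of t² − 1448t + 490687 = 0.
Discriminant: 1448² − 4·490687 = 2096704 − 1962748 = 133956; √133956 = 366.
q = (1448 − 366)/2 = 541, p = (1448 + 366)/2 = 907.
Check: 541 · 907 = 490687.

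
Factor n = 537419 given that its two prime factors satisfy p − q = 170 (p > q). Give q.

Since p = q + 170, we have 537419 = q(q + 170), so q² + 170q − 537419 = 0.
Discriminant: 170² + 4·537419 = 28900 + 2149676 = 2178576; √2178576 = 1476.
q = (−170 + 1476)/2 = 653, and p = q + 170 = 823.
Check: 653 · 823 = 537419.

653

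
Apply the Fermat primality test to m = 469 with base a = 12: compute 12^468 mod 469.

330

12^1 ≡ 12 (mod 469)
12^2 ≡ 12^2 = 144 ≡ 144 (mod 469)
12^4 ≡ 144^2 = 20736 ≡ 100 (mod 469)
12^8 ≡ 100^2 = 10000 ≡ 151 (mod 469)
12^16 ≡ 151^2 = 22801 ≡ 289 (mod 469)
12^32 ≡ 289^2 = 83521 ≡ 39 (mod 469)
12^64 ≡ 39^2 = 1521 ≡ 114 (mod 469)
12^128 ≡ 114^2 = 12996 ≡ 333 (mod 469)
12^256 ≡ 333^2 = 110889 ≡ 205 (mod 469)
468 = 256 + 128 + 64 + 16 + 4 in binary powers of 2.
So 12^468 ≡ 205 · 333 · 114 · 289 · 100 ≡ 330 (mod 469).
Since 330 ≠ 1, base 12 is a Fermat witness: 469 is composite.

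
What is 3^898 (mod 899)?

3^1 ≡ 3 (mod 899)
3^2 ≡ 3^2 = 9 ≡ 9 (mod 899)
3^4 ≡ 9^2 = 81 ≡ 81 (mod 899)
3^8 ≡ 81^2 = 6561 ≡ 268 (mod 899)
3^16 ≡ 268^2 = 71824 ≡ 803 (mod 899)
3^32 ≡ 803^2 = 644809 ≡ 226 (mod 899)
3^64 ≡ 226^2 = 51076 ≡ 732 (mod 899)
3^128 ≡ 732^2 = 535824 ≡ 20 (mod 899)
3^256 ≡ 20^2 = 400 ≡ 400 (mod 899)
3^512 ≡ 400^2 = 160000 ≡ 877 (mod 899)
898 = 512 + 256 + 128 + 2 in binary powers of 2.
So 3^898 ≡ 877 · 400 · 20 · 9 ≡ 38 (mod 899).
Since 38 ≠ 1, base 3 is a Fermat witness: 899 is composite.

38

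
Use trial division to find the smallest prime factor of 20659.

20659 is odd.
Digit sum 22, not divisible by 3.
Ends in 9: not divisible by 5.
7: 20659 = 7·2951 + 2
11: 20659 = 11·1878 + 1
13: 20659 = 13·1589 + 2
17: 20659 = 17·1215 + 4
19: 20659 = 19·1087 + 6
23: 20659 = 23·898 + 5
29: 20659 = 29·712 + 11
31: 20659 = 31·666 + 13
37: 20659 = 37·558 + 13
41: 20659 = 41·503 + 36
43: 20659 = 43·480 + 19
47: 20659 = 47·439 + 26
53: 20659 = 53·389 + 42
59: 20659 = 59·350 + 9
61: 20659 = 61·338 + 41
67: 20659 = 67·308 + 23
71: 20659 = 71·290 + 69
73: 20659 = 73·283

73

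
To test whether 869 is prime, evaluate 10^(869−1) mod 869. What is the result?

10^1 ≡ 10 (mod 869)
10^2 ≡ 10^2 = 100 ≡ 100 (mod 869)
10^4 ≡ 100^2 = 10000 ≡ 441 (mod 869)
10^8 ≡ 441^2 = 194481 ≡ 694 (mod 869)
10^16 ≡ 694^2 = 481636 ≡ 210 (mod 869)
10^32 ≡ 210^2 = 44100 ≡ 650 (mod 869)
10^64 ≡ 650^2 = 422500 ≡ 166 (mod 869)
10^128 ≡ 166^2 = 27556 ≡ 617 (mod 869)
10^256 ≡ 617^2 = 380689 ≡ 67 (mod 869)
10^512 ≡ 67^2 = 4489 ≡ 144 (mod 869)
868 = 512 + 256 + 64 + 32 + 4 in binary powers of 2.
So 10^868 ≡ 144 · 67 · 166 · 650 · 441 ≡ 749 (mod 869).
Since 749 ≠ 1, base 10 is a Fermat witness: 869 is composite.

749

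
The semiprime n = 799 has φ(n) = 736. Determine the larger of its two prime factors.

47

φ(n) = (p−1)(q−1) = n − (p+q) + 1, so p + q = 799 − 736 + 1 = 64.
p and q are the roots of t² − 64t + 799 = 0.
Discriminant: 64² − 4·799 = 4096 − 3196 = 900; √900 = 30.
q = (64 − 30)/2 = 17, p = (64 + 30)/2 = 47.
Check: 17 · 47 = 799.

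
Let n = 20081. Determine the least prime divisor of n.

20081 is odd.
Digit sum 11, not divisible by 3.
Ends in 1: not divisible by 5.
7: 20081 = 7·2868 + 5
11: 20081 = 11·1825 + 6
13: 20081 = 13·1544 + 9
17: 20081 = 17·1181 + 4
19: 20081 = 19·1056 + 17
23: 20081 = 23·873 + 2
29: 20081 = 29·692 + 13
31: 20081 = 31·647 + 24
37: 20081 = 37·542 + 27
41: 20081 = 41·489 + 32
43: 20081 = 43·467

43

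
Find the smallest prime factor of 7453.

7453 is odd.
Digit sum 19, not divisible by 3.
Ends in 3: not divisible by 5.
7: 7453 = 7·1064 + 5
11: 7453 = 11·677 + 6
13: 7453 = 13·573 + 4
17: 7453 = 17·438 + 7
19: 7453 = 19·392 + 5
23: 7453 = 23·324 + 1
29: 7453 = 29·257

29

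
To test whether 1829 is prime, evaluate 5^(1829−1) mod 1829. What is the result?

5^1 ≡ 5 (mod 1829)
5^2 ≡ 5^2 = 25 ≡ 25 (mod 1829)
5^4 ≡ 25^2 = 625 ≡ 625 (mod 1829)
5^8 ≡ 625^2 = 390625 ≡ 1048 (mod 1829)
5^16 ≡ 1048^2 = 1098304 ≡ 904 (mod 1829)
5^32 ≡ 904^2 = 817216 ≡ 1482 (mod 1829)
5^64 ≡ 1482^2 = 2196324 ≡ 1524 (mod 1829)
5^128 ≡ 1524^2 = 2322576 ≡ 1575 (mod 1829)
5^256 ≡ 1575^2 = 2480625 ≡ 501 (mod 1829)
5^512 ≡ 501^2 = 251001 ≡ 428 (mod 1829)
5^1024 ≡ 428^2 = 183184 ≡ 284 (mod 1829)
1828 = 1024 + 512 + 256 + 32 + 4 in binary powers of 2.
So 5^1828 ≡ 284 · 428 · 501 · 1482 · 625 ≡ 5 (mod 1829).
Since 5 ≠ 1, base 5 is a Fermat witness: 1829 is composite.

5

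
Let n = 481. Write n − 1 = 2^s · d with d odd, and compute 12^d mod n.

481 − 1 = 480 = 2^5 · 15, so d = 15.
12^1 ≡ 12 (mod 481)
12^2 ≡ 12^2 = 144 ≡ 144 (mod 481)
12^4 ≡ 144^2 = 20736 ≡ 53 (mod 481)
12^8 ≡ 53^2 = 2809 ≡ 404 (mod 481)
15 = 8 + 4 + 2 + 1 in binary powers of 2.
So 12^15 ≡ 404 · 53 · 144 · 12 ≡ 454 (mod 481).
Squaring chain: 454 → 248 → 417 → 248 → 417; never reaches −1, so base 12 is a Miller–Rabin witness that 481 is composite.

454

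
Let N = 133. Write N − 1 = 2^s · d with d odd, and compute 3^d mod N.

69

133 − 1 = 132 = 2^2 · 33, so d = 33.
3^1 ≡ 3 (mod 133)
3^2 ≡ 3^2 = 9 ≡ 9 (mod 133)
3^4 ≡ 9^2 = 81 ≡ 81 (mod 133)
3^8 ≡ 81^2 = 6561 ≡ 44 (mod 133)
3^16 ≡ 44^2 = 1936 ≡ 74 (mod 133)
3^32 ≡ 74^2 = 5476 ≡ 23 (mod 133)
33 = 32 + 1 in binary powers of 2.
So 3^33 ≡ 23 · 3 ≡ 69 (mod 133).
Squaring chain: 69 → 106; never reaches −1, so base 3 is a Miller–Rabin witness that 133 is composite.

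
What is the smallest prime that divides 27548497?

71

27548497 is odd.
Digit sum 46, not divisible by 3.
Ends in 7: not divisible by 5.
7: 27548497 = 7·3935499 + 4
11: 27548497 = 11·2504408 + 9
13: 27548497 = 13·2119115 + 2
17: 27548497 = 17·1620499 + 14
19: 27548497 = 19·1449920 + 17
23: 27548497 = 23·1197760 + 17
29: 27548497 = 29·949948 + 5
31: 27548497 = 31·888661 + 6
37: 27548497 = 37·744553 + 36
41: 27548497 = 41·671914 + 23
43: 27548497 = 43·640662 + 31
47: 27548497 = 47·586138 + 11
53: 27548497 = 53·519782 + 51
59: 27548497 = 59·466923 + 40
61: 27548497 = 61·451614 + 43
67: 27548497 = 67·411171 + 40
71: 27548497 = 71·388007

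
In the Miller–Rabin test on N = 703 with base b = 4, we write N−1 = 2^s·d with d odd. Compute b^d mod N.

703 − 1 = 702 = 2^1 · 351, so d = 351.
4^1 ≡ 4 (mod 703)
4^2 ≡ 4^2 = 16 ≡ 16 (mod 703)
4^4 ≡ 16^2 = 256 ≡ 256 (mod 703)
4^8 ≡ 256^2 = 65536 ≡ 157 (mod 703)
4^16 ≡ 157^2 = 24649 ≡ 44 (mod 703)
4^32 ≡ 44^2 = 1936 ≡ 530 (mod 703)
4^64 ≡ 530^2 = 280900 ≡ 403 (mod 703)
4^128 ≡ 403^2 = 162409 ≡ 16 (mod 703)
4^256 ≡ 16^2 = 256 ≡ 256 (mod 703)
351 = 256 + 64 + 16 + 8 + 4 + 2 + 1 in binary powers of 2.
So 4^351 ≡ 256 · 403 · 44 · 157 · 256 · 16 · 4 ≡ 628 (mod 703).
Squaring chain: 628; never reaches −1, so base 4 is a Miller–Rabin witness that 703 is composite.

628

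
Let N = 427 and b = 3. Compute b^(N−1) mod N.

3^1 ≡ 3 (mod 427)
3^2 ≡ 3^2 = 9 ≡ 9 (mod 427)
3^4 ≡ 9^2 = 81 ≡ 81 (mod 427)
3^8 ≡ 81^2 = 6561 ≡ 156 (mod 427)
3^16 ≡ 156^2 = 24336 ≡ 424 (mod 427)
3^32 ≡ 424^2 = 179776 ≡ 9 (mod 427)
3^64 ≡ 9^2 = 81 ≡ 81 (mod 427)
3^128 ≡ 81^2 = 6561 ≡ 156 (mod 427)
3^256 ≡ 156^2 = 24336 ≡ 424 (mod 427)
426 = 256 + 128 + 32 + 8 + 2 in binary powers of 2.
So 3^426 ≡ 424 · 156 · 9 · 156 · 9 ≡ 302 (mod 427).
Since 302 ≠ 1, base 3 is a Fermat witness: 427 is composite.

302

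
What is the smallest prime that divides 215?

5

215 is odd.
Digit sum 8, not divisible by 3.
Ends in 5: divisible by 5.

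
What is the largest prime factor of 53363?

53363 = 17 · 3139
3139 = 43 · 73
73 is prime.
So 53363 = 17 · 43 · 73; the largest prime factor is 73.

73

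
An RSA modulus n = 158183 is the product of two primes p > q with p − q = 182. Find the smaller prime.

Since p = q + 182, we have 158183 = q(q + 182), so q² + 182q − 158183 = 0.
Discriminant: 182² + 4·158183 = 33124 + 632732 = 665856; √665856 = 816.
q = (−182 + 816)/2 = 317, and p = q + 182 = 499.
Check: 317 · 499 = 158183.

317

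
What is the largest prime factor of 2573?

83

2573 = 31 · 83
83 is prime.
So 2573 = 31 · 83; the largest prime factor is 83.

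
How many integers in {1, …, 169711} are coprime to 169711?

156288

Factor: 169711 = 17 · 67 · 149.
φ(169711) = (17−1) · (67−1) · (149−1) = 16 · 66 · 148 = 156288.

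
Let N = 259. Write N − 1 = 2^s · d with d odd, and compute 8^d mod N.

259 − 1 = 258 = 2^1 · 129, so d = 129.
8^1 ≡ 8 (mod 259)
8^2 ≡ 8^2 = 64 ≡ 64 (mod 259)
8^4 ≡ 64^2 = 4096 ≡ 211 (mod 259)
8^8 ≡ 211^2 = 44521 ≡ 232 (mod 259)
8^16 ≡ 232^2 = 53824 ≡ 211 (mod 259)
8^32 ≡ 211^2 = 44521 ≡ 232 (mod 259)
8^64 ≡ 232^2 = 53824 ≡ 211 (mod 259)
8^128 ≡ 211^2 = 44521 ≡ 232 (mod 259)
129 = 128 + 1 in binary powers of 2.
So 8^129 ≡ 232 · 8 ≡ 43 (mod 259).
Squaring chain: 43; never reaches −1, so base 8 is a Miller–Rabin witness that 259 is composite.

43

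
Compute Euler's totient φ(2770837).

Factor: 2770837 = 89 · 163 · 191.
φ(2770837) = (89−1) · (163−1) · (191−1) = 88 · 162 · 190 = 2708640.

2708640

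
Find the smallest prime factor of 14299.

79

14299 is odd.
Digit sum 25, not divisible by 3.
Ends in 9: not divisible by 5.
7: 14299 = 7·2042 + 5
11: 14299 = 11·1299 + 10
13: 14299 = 13·1099 + 12
17: 14299 = 17·841 + 2
19: 14299 = 19·752 + 11
23: 14299 = 23·621 + 16
29: 14299 = 29·493 + 2
31: 14299 = 31·461 + 8
37: 14299 = 37·386 + 17
41: 14299 = 41·348 + 31
43: 14299 = 43·332 + 23
47: 14299 = 47·304 + 11
53: 14299 = 53·269 + 42
59: 14299 = 59·242 + 21
61: 14299 = 61·234 + 25
67: 14299 = 67·213 + 28
71: 14299 = 71·201 + 28
73: 14299 = 73·195 + 64
79: 14299 = 79·181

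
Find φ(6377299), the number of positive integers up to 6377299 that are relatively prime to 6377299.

6274560

Factor: 6377299 = 173 · 191 · 193.
φ(6377299) = (173−1) · (191−1) · (193−1) = 172 · 190 · 192 = 6274560.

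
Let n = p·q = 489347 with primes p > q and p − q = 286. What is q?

571

Since p = q + 286, we have 489347 = q(q + 286), so q² + 286q − 489347 = 0.
Discriminant: 286² + 4·489347 = 81796 + 1957388 = 2039184; √2039184 = 1428.
q = (−286 + 1428)/2 = 571, and p = q + 286 = 857.
Check: 571 · 857 = 489347.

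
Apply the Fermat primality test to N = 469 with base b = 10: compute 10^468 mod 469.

10^1 ≡ 10 (mod 469)
10^2 ≡ 10^2 = 100 ≡ 100 (mod 469)
10^4 ≡ 100^2 = 10000 ≡ 151 (mod 469)
10^8 ≡ 151^2 = 22801 ≡ 289 (mod 469)
10^16 ≡ 289^2 = 83521 ≡ 39 (mod 469)
10^32 ≡ 39^2 = 1521 ≡ 114 (mod 469)
10^64 ≡ 114^2 = 12996 ≡ 333 (mod 469)
10^128 ≡ 333^2 = 110889 ≡ 205 (mod 469)
10^256 ≡ 205^2 = 42025 ≡ 284 (mod 469)
468 = 256 + 128 + 64 + 16 + 4 in binary powers of 2.
So 10^468 ≡ 284 · 205 · 333 · 39 · 151 ≡ 92 (mod 469).
Since 92 ≠ 1, base 10 is a Fermat witness: 469 is composite.

92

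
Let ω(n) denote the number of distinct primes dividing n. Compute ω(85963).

3

85963 = 31 · 2773
2773 = 47 · 59
85963 = 31 · 47 · 59, which has 3 distinct prime factors.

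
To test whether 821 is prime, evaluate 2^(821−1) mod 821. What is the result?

2^1 ≡ 2 (mod 821)
2^2 ≡ 2^2 = 4 ≡ 4 (mod 821)
2^4 ≡ 4^2 = 16 ≡ 16 (mod 821)
2^8 ≡ 16^2 = 256 ≡ 256 (mod 821)
2^16 ≡ 256^2 = 65536 ≡ 677 (mod 821)
2^32 ≡ 677^2 = 458329 ≡ 211 (mod 821)
2^64 ≡ 211^2 = 44521 ≡ 187 (mod 821)
2^128 ≡ 187^2 = 34969 ≡ 487 (mod 821)
2^256 ≡ 487^2 = 237169 ≡ 721 (mod 821)
2^512 ≡ 721^2 = 519841 ≡ 148 (mod 821)
820 = 512 + 256 + 32 + 16 + 4 in binary powers of 2.
So 2^820 ≡ 148 · 721 · 211 · 677 · 16 ≡ 1 (mod 821).
Since the result is 1, base 2 gives no evidence that 821 is composite.

1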